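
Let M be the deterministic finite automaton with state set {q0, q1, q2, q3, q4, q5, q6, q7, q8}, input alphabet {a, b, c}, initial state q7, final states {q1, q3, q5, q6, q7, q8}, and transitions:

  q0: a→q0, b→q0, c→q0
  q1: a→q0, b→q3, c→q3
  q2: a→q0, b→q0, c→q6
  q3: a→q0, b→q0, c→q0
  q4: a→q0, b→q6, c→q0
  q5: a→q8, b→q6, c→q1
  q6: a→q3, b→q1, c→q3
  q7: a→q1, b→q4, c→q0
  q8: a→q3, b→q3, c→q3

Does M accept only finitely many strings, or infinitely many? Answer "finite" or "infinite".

The useful states (reachable from q7 and able to reach an accepting state) are {q1, q3, q4, q6, q7}.
Restricted to these states the transition graph has no cycle, so every accepting path has bounded length and L is finite.

finite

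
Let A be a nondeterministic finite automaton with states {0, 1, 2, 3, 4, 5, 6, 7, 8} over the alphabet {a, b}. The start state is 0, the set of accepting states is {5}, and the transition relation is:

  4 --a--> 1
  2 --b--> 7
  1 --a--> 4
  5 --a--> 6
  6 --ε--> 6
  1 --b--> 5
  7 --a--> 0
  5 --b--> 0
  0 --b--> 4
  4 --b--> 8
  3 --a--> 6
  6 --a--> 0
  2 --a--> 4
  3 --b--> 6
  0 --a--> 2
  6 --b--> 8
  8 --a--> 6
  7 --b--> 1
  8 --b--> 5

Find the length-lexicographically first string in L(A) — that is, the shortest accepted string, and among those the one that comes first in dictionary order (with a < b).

A breadth-first search from 0 reaches an accepting state first via the path 0 → 4 → 1 → 5 on input bab.
No string of length < 3 is accepted (BFS exhausts all shorter strings without reaching an accepting state), and bab is the lexicographically least accepting string of length 3.

bab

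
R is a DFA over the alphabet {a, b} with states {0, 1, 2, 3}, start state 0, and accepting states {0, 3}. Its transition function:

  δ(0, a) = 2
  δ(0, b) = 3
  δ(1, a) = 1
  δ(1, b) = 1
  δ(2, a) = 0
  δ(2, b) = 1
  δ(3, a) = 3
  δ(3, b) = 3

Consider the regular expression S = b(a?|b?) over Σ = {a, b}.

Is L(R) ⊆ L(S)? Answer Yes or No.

The empty string ε is in L(R) but not in L(S).
So L(R) ⊄ L(S).

No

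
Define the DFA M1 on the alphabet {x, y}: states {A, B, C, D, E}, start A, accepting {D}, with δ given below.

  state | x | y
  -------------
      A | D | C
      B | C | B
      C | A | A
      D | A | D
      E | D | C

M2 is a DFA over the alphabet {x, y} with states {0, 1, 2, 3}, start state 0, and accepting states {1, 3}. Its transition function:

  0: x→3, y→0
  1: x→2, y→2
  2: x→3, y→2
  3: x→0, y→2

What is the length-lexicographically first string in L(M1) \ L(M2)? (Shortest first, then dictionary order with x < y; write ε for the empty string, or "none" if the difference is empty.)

The string xy is accepted by M1 but not by M2.
No shorter string lies in the difference, and xy is the lexicographically first length-2 string in L(M1) \ L(M2).

xy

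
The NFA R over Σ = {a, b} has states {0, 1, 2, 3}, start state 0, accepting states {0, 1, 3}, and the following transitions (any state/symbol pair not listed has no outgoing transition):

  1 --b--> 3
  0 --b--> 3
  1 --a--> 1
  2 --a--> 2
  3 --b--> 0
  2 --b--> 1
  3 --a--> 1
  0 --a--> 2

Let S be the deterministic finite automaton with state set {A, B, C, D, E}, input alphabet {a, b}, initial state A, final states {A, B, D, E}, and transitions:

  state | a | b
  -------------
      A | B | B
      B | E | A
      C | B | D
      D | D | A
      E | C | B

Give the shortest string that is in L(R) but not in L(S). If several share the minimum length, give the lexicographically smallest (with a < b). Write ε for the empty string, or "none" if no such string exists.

The string baa is accepted by R but not by S.
No shorter string lies in the difference, and baa is the lexicographically first length-3 string in L(R) \ L(S).

baa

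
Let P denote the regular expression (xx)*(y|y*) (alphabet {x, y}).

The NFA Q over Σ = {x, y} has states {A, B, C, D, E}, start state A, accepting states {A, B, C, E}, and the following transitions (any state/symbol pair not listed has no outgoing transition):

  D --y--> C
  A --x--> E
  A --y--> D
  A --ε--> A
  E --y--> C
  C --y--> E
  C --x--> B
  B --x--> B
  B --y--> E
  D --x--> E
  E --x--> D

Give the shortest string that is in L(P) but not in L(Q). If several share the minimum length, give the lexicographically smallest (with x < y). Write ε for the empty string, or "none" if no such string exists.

The string y is accepted by P but not by Q.
No shorter string lies in the difference, and y is the lexicographically first length-1 string in L(P) \ L(Q).

y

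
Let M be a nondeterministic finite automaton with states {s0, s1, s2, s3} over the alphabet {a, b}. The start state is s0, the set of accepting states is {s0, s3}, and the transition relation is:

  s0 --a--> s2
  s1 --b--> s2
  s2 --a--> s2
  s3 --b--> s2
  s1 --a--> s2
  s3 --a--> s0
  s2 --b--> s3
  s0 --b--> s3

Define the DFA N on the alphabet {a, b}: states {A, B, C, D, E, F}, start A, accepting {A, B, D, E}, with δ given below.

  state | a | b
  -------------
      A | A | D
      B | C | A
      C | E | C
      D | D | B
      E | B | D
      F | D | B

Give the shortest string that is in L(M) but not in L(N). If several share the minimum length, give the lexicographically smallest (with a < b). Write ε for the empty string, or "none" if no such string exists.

baba

The string baba is accepted by M but not by N.
No shorter string lies in the difference, and baba is the lexicographically first length-4 string in L(M) \ L(N).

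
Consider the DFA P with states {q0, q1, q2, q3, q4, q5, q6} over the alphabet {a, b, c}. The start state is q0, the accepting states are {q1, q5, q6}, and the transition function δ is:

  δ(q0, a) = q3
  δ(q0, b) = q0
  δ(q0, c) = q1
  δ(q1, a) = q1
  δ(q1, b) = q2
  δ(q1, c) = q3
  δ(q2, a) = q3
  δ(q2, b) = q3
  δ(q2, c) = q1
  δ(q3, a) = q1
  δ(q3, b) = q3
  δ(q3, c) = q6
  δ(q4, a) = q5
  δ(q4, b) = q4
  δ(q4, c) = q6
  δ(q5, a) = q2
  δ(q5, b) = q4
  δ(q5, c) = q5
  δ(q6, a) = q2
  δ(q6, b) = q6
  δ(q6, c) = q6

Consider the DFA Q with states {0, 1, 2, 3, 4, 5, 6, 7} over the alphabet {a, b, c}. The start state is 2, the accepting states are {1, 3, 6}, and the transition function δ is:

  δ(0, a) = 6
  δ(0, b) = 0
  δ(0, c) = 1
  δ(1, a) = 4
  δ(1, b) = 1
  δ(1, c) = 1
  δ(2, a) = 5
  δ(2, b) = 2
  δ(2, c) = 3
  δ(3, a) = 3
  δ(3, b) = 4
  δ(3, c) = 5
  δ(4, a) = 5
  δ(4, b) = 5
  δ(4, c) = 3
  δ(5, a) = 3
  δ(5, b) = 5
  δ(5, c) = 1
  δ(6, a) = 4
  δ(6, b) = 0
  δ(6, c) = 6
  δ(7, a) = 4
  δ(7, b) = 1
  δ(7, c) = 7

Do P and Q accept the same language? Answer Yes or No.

Exploring the product automaton P × Q from the start pair (q0, 2), following both machines on each input symbol, reaches 5 state pairs: (q0, 2), (q3, 5), (q1, 3), (q6, 1), (q2, 4).
P accepts in {q1, q5, q6} and Q accepts in {1, 3, 6}. In every reachable pair the two components are either both accepting — (q1, 3), (q6, 1) — or both non-accepting, so no string is accepted by exactly one of the machines: L(P) \ L(Q) and L(Q) \ L(P) are both empty.
Hence every string is accepted by P iff it is accepted by Q, and the two languages coincide.

Yes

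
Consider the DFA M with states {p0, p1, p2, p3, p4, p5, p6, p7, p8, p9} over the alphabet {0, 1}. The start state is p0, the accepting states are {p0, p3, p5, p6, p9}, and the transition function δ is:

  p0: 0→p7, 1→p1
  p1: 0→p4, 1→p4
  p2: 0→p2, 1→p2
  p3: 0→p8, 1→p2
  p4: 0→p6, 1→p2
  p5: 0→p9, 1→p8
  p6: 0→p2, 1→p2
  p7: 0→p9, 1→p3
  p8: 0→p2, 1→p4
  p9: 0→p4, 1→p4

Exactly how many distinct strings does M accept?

The useful subgraph on states {p0, p1, p3, p4, p6, p7, p8, p9} is acyclic, so L(M) is finite; the longest accepting path visits 6 useful states, giving maximum string length 5.
Counting accepting paths from p0 by length: 1 of length 0, 2 of length 2, 2 of length 3, 2 of length 4, 1 of length 5. Total 8.

8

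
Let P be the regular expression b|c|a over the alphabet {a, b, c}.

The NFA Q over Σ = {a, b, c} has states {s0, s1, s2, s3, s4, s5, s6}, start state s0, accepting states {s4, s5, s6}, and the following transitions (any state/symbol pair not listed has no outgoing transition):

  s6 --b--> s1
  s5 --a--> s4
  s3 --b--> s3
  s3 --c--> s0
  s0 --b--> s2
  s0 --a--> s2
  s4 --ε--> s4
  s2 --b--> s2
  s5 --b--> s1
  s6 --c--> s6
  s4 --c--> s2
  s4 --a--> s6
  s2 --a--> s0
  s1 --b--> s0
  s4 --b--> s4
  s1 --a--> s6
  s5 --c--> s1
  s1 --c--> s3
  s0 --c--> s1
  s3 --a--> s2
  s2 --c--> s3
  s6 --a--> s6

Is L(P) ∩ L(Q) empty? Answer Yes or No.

Yes

Converting the expression P to a DFA (subset construction, then merging equivalent states) gives the minimal DFA with states {p0, p1, p2}, start state p0, accepting states {p1} and transitions p0: a→p1, b→p1, c→p1; p1: a→p2, b→p2, c→p2; p2: a→p2, b→p2, c→p2.
Exploring the product automaton P × Q from the start pair (p0, s0), following both machines on each input symbol, reaches 8 state pairs: (p0, s0), (p1, s2), (p1, s1), (p2, s0), (p2, s2), (p2, s3), (p2, s6), (p2, s1).
P accepts in {p1} and Q accepts in {s4, s5, s6}; no reachable pair has both components accepting, so no string drives both machines to acceptance simultaneously and L(P) ∩ L(Q) = ∅.
So no string is accepted by both, and the intersection is empty.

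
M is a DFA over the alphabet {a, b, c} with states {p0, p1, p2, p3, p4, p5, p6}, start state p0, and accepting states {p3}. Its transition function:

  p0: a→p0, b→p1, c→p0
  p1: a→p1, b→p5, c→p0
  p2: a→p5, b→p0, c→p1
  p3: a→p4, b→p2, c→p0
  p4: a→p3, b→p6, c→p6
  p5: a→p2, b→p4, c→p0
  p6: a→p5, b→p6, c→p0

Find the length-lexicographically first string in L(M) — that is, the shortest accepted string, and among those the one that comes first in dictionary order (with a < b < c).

bbba

A breadth-first search from p0 reaches an accepting state first via the path p0 → p1 → p5 → p4 → p3 on input bbba.
No string of length < 4 is accepted (BFS exhausts all shorter strings without reaching an accepting state), and bbba is the lexicographically least accepting string of length 4.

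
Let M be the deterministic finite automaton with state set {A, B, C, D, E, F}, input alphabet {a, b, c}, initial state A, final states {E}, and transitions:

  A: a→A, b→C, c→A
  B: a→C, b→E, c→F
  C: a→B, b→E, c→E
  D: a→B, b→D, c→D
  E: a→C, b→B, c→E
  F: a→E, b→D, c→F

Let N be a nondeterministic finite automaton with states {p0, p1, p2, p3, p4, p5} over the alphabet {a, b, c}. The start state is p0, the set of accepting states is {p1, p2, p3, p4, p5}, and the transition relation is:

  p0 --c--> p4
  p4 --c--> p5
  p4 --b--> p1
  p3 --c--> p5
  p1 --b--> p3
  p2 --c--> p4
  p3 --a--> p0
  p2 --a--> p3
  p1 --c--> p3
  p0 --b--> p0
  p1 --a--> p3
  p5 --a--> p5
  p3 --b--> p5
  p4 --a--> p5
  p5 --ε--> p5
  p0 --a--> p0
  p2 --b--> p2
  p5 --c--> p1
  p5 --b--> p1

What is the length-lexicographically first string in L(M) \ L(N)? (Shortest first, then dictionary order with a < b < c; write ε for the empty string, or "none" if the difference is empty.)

The string bb is accepted by M but not by N.
No shorter string lies in the difference, and bb is the lexicographically first length-2 string in L(M) \ L(N).

bb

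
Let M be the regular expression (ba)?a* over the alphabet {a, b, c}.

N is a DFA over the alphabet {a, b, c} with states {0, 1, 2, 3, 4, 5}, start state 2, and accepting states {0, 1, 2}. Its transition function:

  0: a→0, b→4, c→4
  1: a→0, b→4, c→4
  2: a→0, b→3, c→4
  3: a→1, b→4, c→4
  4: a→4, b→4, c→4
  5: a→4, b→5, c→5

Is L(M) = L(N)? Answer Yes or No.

Yes

Converting the expression M to a DFA (subset construction, then merging equivalent states) gives the minimal DFA with states {m0, m1, m2, m3}, start state m0, accepting states {m0, m1} and transitions m0: a→m1, b→m2, c→m3; m1: a→m1, b→m3, c→m3; m2: a→m1, b→m3, c→m3; m3: a→m3, b→m3, c→m3.
Exploring the product automaton M × N from the start pair (m0, 2), following both machines on each input symbol, reaches 5 state pairs: (m0, 2), (m1, 0), (m2, 3), (m3, 4), (m1, 1).
M accepts in {m0, m1} and N accepts in {0, 1, 2}. In every reachable pair the two components are either both accepting — (m0, 2), (m1, 0), (m1, 1) — or both non-accepting, so no string is accepted by exactly one of the machines: L(M) \ L(N) and L(N) \ L(M) are both empty.
Hence every string is accepted by M iff it is accepted by N, and the two languages coincide.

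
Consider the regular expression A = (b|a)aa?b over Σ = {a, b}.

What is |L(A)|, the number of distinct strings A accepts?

The expression has no Kleene star, so L(A) is finite. Expanding the alternatives gives {aab, bab, aaab, baab}.
That is 2 of length 3, 2 of length 4: 4 strings in all.

4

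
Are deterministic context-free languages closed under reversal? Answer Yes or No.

No

L = {c bⁿaⁿ : n≥0} ∪ {d b²ⁿaⁿ : n≥0} is a DCFL: the first symbol tells a deterministic PDA whether to pop one or two b's per a. Its reversal Lᴿ = {aⁿbⁿ c : n≥0} ∪ {aⁿb²ⁿ d : n≥0} is not. DCFLs are closed under right quotient by regular languages, and Lᴿ/{c, d} = {aⁿbⁿ : n≥0} ∪ {aⁿb²ⁿ : n≥0} — the standard context-free language accepted by no deterministic PDA (intuitively the machine would have to commit to a b-to-a ratio before the distinguishing marker arrives; formally, a DPDA for it would have a single run on aⁿb²ⁿ, accepting after the prefix aⁿbⁿ and accepting again after n more b's; an ordinary PDA that simulates it on a's and b's and, at any moment when it is accepting, may switch to reading only a fresh letter e while feeding each e to the simulation as a b, would accept aⁱbʲeᵏ (k≥1) exactly when both aⁱbʲ and aⁱbʲ⁺ᵏ are in the language, i.e. its language intersected with the regular set a*b*e⁺ would be exactly {aⁿbⁿeⁿ : n≥1} — impossible, since context-free languages are closed under intersection with regular sets and {aⁿbⁿeⁿ} is not context-free). So Lᴿ cannot be a DCFL.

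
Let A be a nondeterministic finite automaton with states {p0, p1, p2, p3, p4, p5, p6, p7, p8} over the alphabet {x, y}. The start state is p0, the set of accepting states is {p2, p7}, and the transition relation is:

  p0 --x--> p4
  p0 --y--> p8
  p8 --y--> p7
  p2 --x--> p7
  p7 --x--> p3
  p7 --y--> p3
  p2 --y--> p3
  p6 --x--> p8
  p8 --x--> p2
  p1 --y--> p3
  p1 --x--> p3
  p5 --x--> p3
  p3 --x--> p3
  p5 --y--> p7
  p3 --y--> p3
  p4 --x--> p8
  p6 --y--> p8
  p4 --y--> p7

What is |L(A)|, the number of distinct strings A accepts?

7

The useful subgraph on states {p0, p2, p4, p7, p8} is acyclic, so L(A) is finite; the longest accepting path visits 5 useful states, giving maximum string length 4.
Counting accepting paths from p0 by length: 3 of length 2, 3 of length 3, 1 of length 4. Total 7.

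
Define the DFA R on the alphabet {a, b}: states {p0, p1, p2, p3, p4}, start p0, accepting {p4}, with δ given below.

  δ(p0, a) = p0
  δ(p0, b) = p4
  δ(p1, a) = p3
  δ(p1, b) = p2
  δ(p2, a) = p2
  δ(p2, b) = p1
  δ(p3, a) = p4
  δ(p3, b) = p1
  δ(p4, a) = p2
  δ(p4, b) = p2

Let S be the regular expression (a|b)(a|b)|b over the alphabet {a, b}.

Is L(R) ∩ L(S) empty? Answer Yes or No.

No

The string b is accepted by both R and S.
Hence L(R) ∩ L(S) ≠ ∅.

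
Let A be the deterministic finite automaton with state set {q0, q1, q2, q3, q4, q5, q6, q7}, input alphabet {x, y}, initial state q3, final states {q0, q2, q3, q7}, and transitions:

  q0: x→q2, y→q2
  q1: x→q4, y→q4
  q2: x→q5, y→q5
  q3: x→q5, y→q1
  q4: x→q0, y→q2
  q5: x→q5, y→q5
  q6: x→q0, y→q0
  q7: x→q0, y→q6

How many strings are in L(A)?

9

The useful subgraph on states {q0, q1, q2, q3, q4} is acyclic, so L(A) is finite; the longest accepting path visits 5 useful states, giving maximum string length 4.
Counting accepting paths from q3 by length: 1 of length 0, 4 of length 3, 4 of length 4. Total 9.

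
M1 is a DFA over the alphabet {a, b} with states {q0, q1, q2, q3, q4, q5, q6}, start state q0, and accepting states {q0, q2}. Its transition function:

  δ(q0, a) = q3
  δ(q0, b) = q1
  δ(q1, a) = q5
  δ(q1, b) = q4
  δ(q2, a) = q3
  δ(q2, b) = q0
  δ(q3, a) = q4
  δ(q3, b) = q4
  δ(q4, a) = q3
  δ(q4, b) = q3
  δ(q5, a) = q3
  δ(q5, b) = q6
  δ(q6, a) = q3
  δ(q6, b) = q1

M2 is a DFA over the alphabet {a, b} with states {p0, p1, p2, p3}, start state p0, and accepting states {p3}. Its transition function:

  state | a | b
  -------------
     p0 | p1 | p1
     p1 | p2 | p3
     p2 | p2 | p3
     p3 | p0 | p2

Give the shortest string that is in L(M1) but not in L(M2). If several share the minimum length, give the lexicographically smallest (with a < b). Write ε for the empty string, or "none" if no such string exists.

The empty string ε is accepted by M1 but not by M2.
Since ε is the unique shortest string, it is the required witness.

ε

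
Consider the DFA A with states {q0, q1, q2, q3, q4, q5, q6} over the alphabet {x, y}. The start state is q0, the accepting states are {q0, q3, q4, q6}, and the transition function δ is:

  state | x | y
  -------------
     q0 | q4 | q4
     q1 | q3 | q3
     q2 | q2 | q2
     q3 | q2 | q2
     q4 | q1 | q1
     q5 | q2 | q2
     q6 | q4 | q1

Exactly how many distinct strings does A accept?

The useful subgraph on states {q0, q1, q3, q4} is acyclic, so L(A) is finite; the longest accepting path visits 4 useful states, giving maximum string length 3.
Counting accepting paths from q0 by length: 1 of length 0, 2 of length 1, 8 of length 3. Total 11.

11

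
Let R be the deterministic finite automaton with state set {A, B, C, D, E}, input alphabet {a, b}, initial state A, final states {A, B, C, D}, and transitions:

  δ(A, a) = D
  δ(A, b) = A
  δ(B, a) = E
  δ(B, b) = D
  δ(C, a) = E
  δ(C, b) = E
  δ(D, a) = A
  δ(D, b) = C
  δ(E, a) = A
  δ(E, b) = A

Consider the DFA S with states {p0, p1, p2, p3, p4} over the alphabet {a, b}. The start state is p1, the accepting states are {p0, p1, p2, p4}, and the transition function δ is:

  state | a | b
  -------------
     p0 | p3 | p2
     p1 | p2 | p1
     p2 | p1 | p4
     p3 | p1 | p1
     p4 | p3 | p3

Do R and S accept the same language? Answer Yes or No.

Yes

Exploring the product automaton R × S from the start pair (A, p1), following both machines on each input symbol, reaches 4 state pairs: (A, p1), (D, p2), (C, p4), (E, p3).
R accepts in {A, B, C, D} and S accepts in {p0, p1, p2, p4}. In every reachable pair the two components are either both accepting — (A, p1), (D, p2), (C, p4) — or both non-accepting, so no string is accepted by exactly one of the machines: L(R) \ L(S) and L(S) \ L(R) are both empty.
Hence every string is accepted by R iff it is accepted by S, and the two languages coincide.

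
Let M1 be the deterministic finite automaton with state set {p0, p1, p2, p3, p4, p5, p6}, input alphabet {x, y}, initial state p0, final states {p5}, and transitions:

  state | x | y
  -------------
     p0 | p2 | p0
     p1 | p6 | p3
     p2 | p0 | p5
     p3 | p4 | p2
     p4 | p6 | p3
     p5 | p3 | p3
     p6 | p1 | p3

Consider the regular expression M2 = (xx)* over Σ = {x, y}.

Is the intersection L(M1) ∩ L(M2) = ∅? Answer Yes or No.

Yes

Converting the expression M2 to a DFA (subset construction, then merging equivalent states) gives the minimal DFA with states {r0, r1, r2}, start state r0, accepting states {r0} and transitions r0: x→r1, y→r2; r1: x→r0, y→r2; r2: x→r2, y→r2.
Exploring the product automaton M1 × M2 from the start pair (p0, r0), following both machines on each input symbol, reaches 9 state pairs: (p0, r0), (p2, r1), (p0, r2), (p5, r2), (p2, r2), (p3, r2), (p4, r2), (p6, r2), (p1, r2).
M1 accepts in {p5} and M2 accepts in {r0}; no reachable pair has both components accepting, so no string drives both machines to acceptance simultaneously and L(M1) ∩ L(M2) = ∅.
So no string is accepted by both, and the intersection is empty.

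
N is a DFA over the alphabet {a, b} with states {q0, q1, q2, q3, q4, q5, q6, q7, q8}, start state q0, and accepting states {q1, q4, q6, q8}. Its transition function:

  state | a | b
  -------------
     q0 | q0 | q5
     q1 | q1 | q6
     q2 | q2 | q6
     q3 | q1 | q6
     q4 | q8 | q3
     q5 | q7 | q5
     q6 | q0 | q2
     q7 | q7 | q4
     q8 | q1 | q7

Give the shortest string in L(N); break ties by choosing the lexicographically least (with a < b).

bab

A breadth-first search from q0 reaches an accepting state first via the path q0 → q5 → q7 → q4 on input bab.
No string of length < 3 is accepted (BFS exhausts all shorter strings without reaching an accepting state), and bab is the lexicographically least accepting string of length 3.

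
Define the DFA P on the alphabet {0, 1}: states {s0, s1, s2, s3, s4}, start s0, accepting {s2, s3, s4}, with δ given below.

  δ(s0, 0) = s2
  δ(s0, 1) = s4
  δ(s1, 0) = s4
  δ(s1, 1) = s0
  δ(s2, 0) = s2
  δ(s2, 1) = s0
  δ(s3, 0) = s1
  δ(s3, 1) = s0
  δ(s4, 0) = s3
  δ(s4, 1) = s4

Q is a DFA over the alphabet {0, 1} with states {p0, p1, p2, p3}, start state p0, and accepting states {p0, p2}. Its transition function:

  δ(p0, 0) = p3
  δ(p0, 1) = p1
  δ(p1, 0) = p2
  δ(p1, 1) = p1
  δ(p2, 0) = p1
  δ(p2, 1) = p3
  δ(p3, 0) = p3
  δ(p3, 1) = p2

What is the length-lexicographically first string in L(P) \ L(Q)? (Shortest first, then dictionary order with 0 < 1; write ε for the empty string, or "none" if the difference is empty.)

0

The string 0 is accepted by P but not by Q.
No shorter string lies in the difference, and 0 is the lexicographically first length-1 string in L(P) \ L(Q).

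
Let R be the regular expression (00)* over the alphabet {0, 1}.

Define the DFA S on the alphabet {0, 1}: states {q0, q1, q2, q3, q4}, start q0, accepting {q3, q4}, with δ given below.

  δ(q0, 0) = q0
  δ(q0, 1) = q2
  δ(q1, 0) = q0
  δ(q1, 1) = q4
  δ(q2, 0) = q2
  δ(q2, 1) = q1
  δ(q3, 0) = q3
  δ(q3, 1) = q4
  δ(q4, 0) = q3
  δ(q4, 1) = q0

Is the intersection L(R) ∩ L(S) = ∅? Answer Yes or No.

Yes

Converting the expression R to a DFA (subset construction, then merging equivalent states) gives the minimal DFA with states {r0, r1, r2}, start state r0, accepting states {r0} and transitions r0: 0→r1, 1→r2; r1: 0→r0, 1→r2; r2: 0→r2, 1→r2.
Exploring the product automaton R × S from the start pair (r0, q0), following both machines on each input symbol, reaches 7 state pairs: (r0, q0), (r1, q0), (r2, q2), (r2, q1), (r2, q0), (r2, q4), (r2, q3).
R accepts in {r0} and S accepts in {q3, q4}; no reachable pair has both components accepting, so no string drives both machines to acceptance simultaneously and L(R) ∩ L(S) = ∅.
So no string is accepted by both, and the intersection is empty.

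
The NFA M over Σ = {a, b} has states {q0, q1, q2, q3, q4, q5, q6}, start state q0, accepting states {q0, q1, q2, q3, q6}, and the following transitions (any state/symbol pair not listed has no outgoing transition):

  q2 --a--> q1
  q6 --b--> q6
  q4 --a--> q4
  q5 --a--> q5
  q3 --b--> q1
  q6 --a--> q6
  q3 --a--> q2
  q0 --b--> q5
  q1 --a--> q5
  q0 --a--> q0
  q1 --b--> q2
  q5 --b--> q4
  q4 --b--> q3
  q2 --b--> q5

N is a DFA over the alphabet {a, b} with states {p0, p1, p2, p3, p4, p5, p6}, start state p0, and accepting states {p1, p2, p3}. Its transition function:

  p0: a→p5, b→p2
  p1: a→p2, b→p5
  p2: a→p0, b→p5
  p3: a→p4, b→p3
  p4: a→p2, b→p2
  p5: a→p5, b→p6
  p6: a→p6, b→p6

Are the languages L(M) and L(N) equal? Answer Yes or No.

No

The empty string ε is accepted by M but rejected by N.
So L(M) ≠ L(N).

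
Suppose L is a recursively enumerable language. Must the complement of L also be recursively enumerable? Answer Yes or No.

If both L and its complement were r.e., running the two recognisers in parallel would decide L, so L would be recursive; but there are r.e. languages that are not recursive (e.g. the halting problem), and their complements are therefore not r.e.

No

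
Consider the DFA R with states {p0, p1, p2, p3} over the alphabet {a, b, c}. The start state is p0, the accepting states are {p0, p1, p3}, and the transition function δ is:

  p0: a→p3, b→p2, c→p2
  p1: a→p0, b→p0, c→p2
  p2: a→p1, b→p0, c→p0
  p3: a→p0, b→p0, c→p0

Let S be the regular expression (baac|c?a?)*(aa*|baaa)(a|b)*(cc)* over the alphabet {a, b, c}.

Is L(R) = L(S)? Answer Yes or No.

The empty string ε is accepted by R but rejected by S.
So L(R) ≠ L(S).

No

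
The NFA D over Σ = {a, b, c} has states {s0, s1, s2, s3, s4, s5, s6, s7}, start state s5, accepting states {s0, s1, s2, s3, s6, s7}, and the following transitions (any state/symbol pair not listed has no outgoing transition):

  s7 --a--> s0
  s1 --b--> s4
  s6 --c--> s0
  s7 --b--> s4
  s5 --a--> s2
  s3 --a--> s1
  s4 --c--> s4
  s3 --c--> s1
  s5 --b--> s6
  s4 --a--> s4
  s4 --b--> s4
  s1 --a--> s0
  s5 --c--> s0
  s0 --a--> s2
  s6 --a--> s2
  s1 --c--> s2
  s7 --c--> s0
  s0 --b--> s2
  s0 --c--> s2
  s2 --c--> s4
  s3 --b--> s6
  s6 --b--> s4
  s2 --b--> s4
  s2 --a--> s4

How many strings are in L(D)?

The useful subgraph on states {s0, s2, s5, s6} is acyclic, so L(D) is finite; the longest accepting path visits 4 useful states, giving maximum string length 3.
Counting accepting paths from s5 by length: 3 of length 1, 5 of length 2, 3 of length 3. Total 11.

11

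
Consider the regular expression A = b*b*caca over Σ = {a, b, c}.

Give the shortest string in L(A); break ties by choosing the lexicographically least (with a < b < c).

By inspection of the expression, no string of length less than 4 matches, and caca is the lexicographically first match of length 4.

caca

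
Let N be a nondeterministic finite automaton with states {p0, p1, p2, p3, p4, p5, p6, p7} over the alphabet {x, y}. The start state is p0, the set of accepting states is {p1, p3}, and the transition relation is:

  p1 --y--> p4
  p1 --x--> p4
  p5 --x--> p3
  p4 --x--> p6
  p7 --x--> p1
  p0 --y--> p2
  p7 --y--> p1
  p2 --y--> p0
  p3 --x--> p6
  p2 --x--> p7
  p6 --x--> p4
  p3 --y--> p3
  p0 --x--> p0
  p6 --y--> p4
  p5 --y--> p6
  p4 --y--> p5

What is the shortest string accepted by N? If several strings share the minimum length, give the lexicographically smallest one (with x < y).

yxx

A breadth-first search from p0 reaches an accepting state first via the path p0 → p2 → p7 → p1 on input yxx.
No string of length < 3 is accepted (BFS exhausts all shorter strings without reaching an accepting state), and yxx is the lexicographically least accepting string of length 3.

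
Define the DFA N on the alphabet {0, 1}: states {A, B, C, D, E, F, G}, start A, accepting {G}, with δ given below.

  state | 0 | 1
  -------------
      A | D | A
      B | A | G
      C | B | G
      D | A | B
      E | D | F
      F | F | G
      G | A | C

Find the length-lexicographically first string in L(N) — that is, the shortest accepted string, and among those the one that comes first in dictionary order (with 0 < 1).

A breadth-first search from A reaches an accepting state first via the path A → D → B → G on input 011.
No string of length < 3 is accepted (BFS exhausts all shorter strings without reaching an accepting state), and 011 is the lexicographically least accepting string of length 3.

011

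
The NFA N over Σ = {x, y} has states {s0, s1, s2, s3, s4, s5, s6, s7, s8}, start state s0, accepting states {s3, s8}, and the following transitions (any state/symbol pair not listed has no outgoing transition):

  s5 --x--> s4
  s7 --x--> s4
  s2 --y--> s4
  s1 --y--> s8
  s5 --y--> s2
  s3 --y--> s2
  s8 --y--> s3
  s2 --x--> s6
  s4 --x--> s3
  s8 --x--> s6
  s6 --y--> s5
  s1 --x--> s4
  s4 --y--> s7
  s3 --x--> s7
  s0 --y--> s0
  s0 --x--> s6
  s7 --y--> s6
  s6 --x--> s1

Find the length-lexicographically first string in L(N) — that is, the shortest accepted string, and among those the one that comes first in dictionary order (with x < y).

xxy

A breadth-first search from s0 reaches an accepting state first via the path s0 → s6 → s1 → s8 on input xxy.
No string of length < 3 is accepted (BFS exhausts all shorter strings without reaching an accepting state), and xxy is the lexicographically least accepting string of length 3.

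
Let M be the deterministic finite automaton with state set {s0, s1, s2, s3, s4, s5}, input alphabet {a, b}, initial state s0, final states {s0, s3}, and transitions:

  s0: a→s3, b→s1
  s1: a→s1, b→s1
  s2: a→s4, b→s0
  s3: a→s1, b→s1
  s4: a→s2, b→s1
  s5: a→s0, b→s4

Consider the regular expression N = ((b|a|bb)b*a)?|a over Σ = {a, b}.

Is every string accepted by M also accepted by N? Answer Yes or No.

Yes

Converting the expression N to a DFA (subset construction, then merging equivalent states) gives the minimal DFA with states {n0, n1, n2, n3, n4}, start state n0, accepting states {n0, n1, n3} and transitions n0: a→n1, b→n2; n1: a→n3, b→n2; n2: a→n3, b→n2; n3: a→n4, b→n4; n4: a→n4, b→n4.
Exploring the product automaton M × N from the start pair (s0, n0), following both machines on each input symbol, reaches 5 state pairs: (s0, n0), (s3, n1), (s1, n2), (s1, n3), (s1, n4).
M accepts in {s0, s3} and N accepts in {n0, n1, n3}. The reachable pairs whose M-component is accepting are (s0, n0), (s3, n1); in each of them the N-component is accepting too, so the product for L(M) \ L(N) (M-component accepting, N-component rejecting) has no reachable accepting pair and the difference is empty.
Hence every string in L(M) is also in L(N).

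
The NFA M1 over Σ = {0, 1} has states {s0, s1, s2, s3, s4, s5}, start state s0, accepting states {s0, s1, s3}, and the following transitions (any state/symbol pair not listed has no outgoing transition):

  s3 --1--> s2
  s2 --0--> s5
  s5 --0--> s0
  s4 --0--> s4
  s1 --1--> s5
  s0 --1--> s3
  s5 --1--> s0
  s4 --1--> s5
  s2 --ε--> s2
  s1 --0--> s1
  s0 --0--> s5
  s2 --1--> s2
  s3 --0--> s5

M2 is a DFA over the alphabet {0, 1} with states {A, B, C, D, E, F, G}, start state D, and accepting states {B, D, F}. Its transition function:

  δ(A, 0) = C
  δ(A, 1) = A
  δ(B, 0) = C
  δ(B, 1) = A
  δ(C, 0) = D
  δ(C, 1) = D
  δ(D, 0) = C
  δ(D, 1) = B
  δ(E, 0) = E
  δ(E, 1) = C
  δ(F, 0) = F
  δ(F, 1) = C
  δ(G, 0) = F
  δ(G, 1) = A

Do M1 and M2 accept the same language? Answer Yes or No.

Yes

Exploring the product automaton M1 × M2 from the start pair (s0, D), following both machines on each input symbol, reaches 4 state pairs: (s0, D), (s5, C), (s3, B), (s2, A).
M1 accepts in {s0, s1, s3} and M2 accepts in {B, D, F}. In every reachable pair the two components are either both accepting — (s0, D), (s3, B) — or both non-accepting, so no string is accepted by exactly one of the machines: L(M1) \ L(M2) and L(M2) \ L(M1) are both empty.
Hence every string is accepted by M1 iff it is accepted by M2, and the two languages coincide.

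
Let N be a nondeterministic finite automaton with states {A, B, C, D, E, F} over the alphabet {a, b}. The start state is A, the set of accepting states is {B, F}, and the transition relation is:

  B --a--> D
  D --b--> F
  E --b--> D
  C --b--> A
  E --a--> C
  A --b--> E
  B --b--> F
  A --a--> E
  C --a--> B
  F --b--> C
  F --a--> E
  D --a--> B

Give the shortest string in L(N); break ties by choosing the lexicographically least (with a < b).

aaa

A breadth-first search from A reaches an accepting state first via the path A → E → C → B on input aaa.
No string of length < 3 is accepted (BFS exhausts all shorter strings without reaching an accepting state), and aaa is the lexicographically least accepting string of length 3.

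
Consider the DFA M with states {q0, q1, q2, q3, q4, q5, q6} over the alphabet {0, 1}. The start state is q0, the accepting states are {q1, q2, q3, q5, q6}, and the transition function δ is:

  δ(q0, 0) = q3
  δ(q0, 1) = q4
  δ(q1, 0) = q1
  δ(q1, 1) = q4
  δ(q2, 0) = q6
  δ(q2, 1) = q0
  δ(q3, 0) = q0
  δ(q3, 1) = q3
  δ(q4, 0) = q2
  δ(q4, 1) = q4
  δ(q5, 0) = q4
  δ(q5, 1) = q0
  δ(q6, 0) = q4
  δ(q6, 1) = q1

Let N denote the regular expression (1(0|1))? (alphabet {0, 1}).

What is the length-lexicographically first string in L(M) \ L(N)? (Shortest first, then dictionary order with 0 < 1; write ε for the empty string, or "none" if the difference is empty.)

0

The string 0 is accepted by M but not by N.
No shorter string lies in the difference, and 0 is the lexicographically first length-1 string in L(M) \ L(N).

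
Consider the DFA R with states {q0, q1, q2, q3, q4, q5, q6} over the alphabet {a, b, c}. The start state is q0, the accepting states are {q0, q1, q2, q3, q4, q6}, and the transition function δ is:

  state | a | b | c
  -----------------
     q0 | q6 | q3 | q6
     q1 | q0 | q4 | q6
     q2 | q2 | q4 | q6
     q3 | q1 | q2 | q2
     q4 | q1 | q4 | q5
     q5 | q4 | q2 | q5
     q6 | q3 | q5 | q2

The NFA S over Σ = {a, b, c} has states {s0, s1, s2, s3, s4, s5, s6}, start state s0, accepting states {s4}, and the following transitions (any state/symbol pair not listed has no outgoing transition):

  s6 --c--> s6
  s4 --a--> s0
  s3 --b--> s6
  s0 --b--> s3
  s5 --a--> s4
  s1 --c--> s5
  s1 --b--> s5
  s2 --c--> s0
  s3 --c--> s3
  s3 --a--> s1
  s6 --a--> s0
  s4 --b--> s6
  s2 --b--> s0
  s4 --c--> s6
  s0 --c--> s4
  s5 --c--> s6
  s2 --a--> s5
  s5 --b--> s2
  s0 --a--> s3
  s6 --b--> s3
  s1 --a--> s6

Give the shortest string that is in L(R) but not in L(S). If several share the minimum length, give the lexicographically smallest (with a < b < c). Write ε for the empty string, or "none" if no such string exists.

The empty string ε is accepted by R but not by S.
Since ε is the unique shortest string, it is the required witness.

ε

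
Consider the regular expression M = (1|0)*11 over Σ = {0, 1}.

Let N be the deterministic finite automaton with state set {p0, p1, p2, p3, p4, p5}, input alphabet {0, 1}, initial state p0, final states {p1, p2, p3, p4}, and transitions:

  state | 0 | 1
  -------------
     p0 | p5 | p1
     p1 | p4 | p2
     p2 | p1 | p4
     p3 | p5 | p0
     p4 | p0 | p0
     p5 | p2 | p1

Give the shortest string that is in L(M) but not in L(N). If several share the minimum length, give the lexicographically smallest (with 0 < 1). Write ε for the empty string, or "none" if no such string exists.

The string 0011 is accepted by M but not by N.
No shorter string lies in the difference, and 0011 is the lexicographically first length-4 string in L(M) \ L(N).

0011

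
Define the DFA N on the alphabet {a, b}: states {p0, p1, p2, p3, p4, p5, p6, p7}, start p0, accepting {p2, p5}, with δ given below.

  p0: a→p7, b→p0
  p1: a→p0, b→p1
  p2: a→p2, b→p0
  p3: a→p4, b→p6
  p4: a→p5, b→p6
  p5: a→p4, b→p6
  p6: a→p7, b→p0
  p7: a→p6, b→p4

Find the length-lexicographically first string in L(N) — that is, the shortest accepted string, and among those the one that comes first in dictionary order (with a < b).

aba

A breadth-first search from p0 reaches an accepting state first via the path p0 → p7 → p4 → p5 on input aba.
No string of length < 3 is accepted (BFS exhausts all shorter strings without reaching an accepting state), and aba is the lexicographically least accepting string of length 3.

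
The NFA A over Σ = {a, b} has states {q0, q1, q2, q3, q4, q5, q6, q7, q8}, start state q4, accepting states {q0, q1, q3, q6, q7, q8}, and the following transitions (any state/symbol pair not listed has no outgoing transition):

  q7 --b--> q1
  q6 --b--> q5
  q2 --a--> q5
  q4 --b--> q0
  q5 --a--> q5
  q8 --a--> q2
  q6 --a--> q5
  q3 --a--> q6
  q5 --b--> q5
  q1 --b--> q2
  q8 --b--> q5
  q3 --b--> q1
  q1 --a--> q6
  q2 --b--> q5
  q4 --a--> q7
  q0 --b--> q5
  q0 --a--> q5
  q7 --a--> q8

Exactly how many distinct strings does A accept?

The useful subgraph on states {q0, q1, q4, q6, q7, q8} is acyclic, so L(A) is finite; the longest accepting path visits 4 useful states, giving maximum string length 3.
Counting accepting paths from q4 by length: 2 of length 1, 2 of length 2, 1 of length 3. Total 5.

5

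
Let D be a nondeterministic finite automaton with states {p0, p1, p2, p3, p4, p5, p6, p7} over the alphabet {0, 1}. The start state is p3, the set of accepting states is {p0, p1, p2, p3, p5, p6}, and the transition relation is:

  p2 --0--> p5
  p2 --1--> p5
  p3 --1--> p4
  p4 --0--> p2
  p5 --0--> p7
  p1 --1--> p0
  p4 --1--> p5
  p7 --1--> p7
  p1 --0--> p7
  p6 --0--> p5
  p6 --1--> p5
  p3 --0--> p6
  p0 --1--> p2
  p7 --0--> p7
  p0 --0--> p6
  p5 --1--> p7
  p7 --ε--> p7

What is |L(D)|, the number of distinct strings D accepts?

The useful subgraph on states {p2, p3, p4, p5, p6} is acyclic, so L(D) is finite; the longest accepting path visits 4 useful states, giving maximum string length 3.
Counting accepting paths from p3 by length: 1 of length 0, 1 of length 1, 4 of length 2, 2 of length 3. Total 8.

8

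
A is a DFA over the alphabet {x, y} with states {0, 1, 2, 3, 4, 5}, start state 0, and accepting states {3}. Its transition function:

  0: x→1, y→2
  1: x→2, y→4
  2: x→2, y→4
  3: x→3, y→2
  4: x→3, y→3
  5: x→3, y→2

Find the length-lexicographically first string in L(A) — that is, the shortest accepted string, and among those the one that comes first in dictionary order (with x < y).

xyx

A breadth-first search from 0 reaches an accepting state first via the path 0 → 1 → 4 → 3 on input xyx.
No string of length < 3 is accepted (BFS exhausts all shorter strings without reaching an accepting state), and xyx is the lexicographically least accepting string of length 3.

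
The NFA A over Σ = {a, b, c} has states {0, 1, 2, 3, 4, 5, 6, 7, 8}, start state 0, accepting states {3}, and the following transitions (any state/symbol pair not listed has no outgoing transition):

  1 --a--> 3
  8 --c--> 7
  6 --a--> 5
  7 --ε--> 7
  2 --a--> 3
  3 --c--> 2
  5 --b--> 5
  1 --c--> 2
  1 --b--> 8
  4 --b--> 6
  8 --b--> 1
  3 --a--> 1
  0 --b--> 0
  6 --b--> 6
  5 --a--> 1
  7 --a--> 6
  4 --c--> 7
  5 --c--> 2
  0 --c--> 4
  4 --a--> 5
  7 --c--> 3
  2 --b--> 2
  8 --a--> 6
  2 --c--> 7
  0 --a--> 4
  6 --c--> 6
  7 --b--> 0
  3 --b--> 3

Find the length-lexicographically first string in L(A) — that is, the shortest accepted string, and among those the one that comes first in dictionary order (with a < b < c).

A breadth-first search from 0 reaches an accepting state first via the path 0 → 4 → 7 → 3 on input acc.
No string of length < 3 is accepted (BFS exhausts all shorter strings without reaching an accepting state), and acc is the lexicographically least accepting string of length 3.

acc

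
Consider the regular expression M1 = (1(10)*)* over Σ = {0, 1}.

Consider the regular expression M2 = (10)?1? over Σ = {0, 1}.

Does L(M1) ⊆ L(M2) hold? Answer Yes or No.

The string 11 is in L(M1) but not in L(M2).
So L(M1) ⊄ L(M2).

No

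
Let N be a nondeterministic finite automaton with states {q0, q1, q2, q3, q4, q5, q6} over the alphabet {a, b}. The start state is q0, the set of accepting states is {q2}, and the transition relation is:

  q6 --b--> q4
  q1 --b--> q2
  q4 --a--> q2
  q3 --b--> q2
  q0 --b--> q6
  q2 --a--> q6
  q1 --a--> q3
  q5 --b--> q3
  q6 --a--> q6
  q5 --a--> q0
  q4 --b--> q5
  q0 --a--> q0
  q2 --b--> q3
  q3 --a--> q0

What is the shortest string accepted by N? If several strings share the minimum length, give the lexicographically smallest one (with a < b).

bba

A breadth-first search from q0 reaches an accepting state first via the path q0 → q6 → q4 → q2 on input bba.
No string of length < 3 is accepted (BFS exhausts all shorter strings without reaching an accepting state), and bba is the lexicographically least accepting string of length 3.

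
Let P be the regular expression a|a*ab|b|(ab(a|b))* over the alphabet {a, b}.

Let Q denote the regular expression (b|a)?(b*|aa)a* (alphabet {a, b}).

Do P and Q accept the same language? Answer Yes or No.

The string aab is accepted by P but rejected by Q.
So L(P) ≠ L(Q).

No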